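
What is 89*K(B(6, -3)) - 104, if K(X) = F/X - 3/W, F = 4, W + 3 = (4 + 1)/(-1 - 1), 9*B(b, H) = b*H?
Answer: -2568/11 ≈ -233.45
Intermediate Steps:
B(b, H) = H*b/9 (B(b, H) = (b*H)/9 = (H*b)/9 = H*b/9)
W = -11/2 (W = -3 + (4 + 1)/(-1 - 1) = -3 + 5/(-2) = -3 + 5*(-1/2) = -3 - 5/2 = -11/2 ≈ -5.5000)
K(X) = 6/11 + 4/X (K(X) = 4/X - 3/(-11/2) = 4/X - 3*(-2/11) = 4/X + 6/11 = 6/11 + 4/X)
89*K(B(6, -3)) - 104 = 89*(6/11 + 4/(((1/9)*(-3)*6))) - 104 = 89*(6/11 + 4/(-2)) - 104 = 89*(6/11 + 4*(-1/2)) - 104 = 89*(6/11 - 2) - 104 = 89*(-16/11) - 104 = -1424/11 - 104 = -2568/11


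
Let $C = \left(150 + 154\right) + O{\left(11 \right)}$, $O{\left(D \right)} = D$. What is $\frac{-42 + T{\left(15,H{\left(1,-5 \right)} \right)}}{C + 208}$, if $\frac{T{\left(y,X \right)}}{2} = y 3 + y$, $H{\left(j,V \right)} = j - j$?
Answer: $\frac{78}{523} \approx 0.14914$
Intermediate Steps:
$H{\left(j,V \right)} = 0$
$T{\left(y,X \right)} = 8 y$ ($T{\left(y,X \right)} = 2 \left(y 3 + y\right) = 2 \left(3 y + y\right) = 2 \cdot 4 y = 8 y$)
$C = 315$ ($C = \left(150 + 154\right) + 11 = 304 + 11 = 315$)
$\frac{-42 + T{\left(15,H{\left(1,-5 \right)} \right)}}{C + 208} = \frac{-42 + 8 \cdot 15}{315 + 208} = \frac{-42 + 120}{523} = 78 \cdot \frac{1}{523} = \frac{78}{523}$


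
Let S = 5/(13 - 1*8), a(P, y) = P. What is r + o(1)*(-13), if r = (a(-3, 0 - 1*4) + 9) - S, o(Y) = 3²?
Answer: -112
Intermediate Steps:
S = 1 (S = 5/(13 - 8) = 5/5 = 5*(⅕) = 1)
o(Y) = 9
r = 5 (r = (-3 + 9) - 1*1 = 6 - 1 = 5)
r + o(1)*(-13) = 5 + 9*(-13) = 5 - 117 = -112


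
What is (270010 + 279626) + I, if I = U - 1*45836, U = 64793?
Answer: 568593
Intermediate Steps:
I = 18957 (I = 64793 - 1*45836 = 64793 - 45836 = 18957)
(270010 + 279626) + I = (270010 + 279626) + 18957 = 549636 + 18957 = 568593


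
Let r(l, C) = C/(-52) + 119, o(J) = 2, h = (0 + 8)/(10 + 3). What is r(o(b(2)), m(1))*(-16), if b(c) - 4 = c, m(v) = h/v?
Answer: -321744/169 ≈ -1903.8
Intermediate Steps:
h = 8/13 ≈ 0.61539
m(v) = 8/(13*v)
b(c) = 4 + c
r(l, C) = 119 - C/52 (r(l, C) = C*(-1/52) + 119 = -C/52 + 119 = 119 - C/52)
r(o(b(2)), m(1))*(-16) = (119 - 2/(169*1))*(-16) = (119 - 2/169)*(-16) = (20109/169)*(-16) = -321744/169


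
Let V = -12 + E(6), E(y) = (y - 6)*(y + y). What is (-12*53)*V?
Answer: 7632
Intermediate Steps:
E(y) = 2*y*(-6 + y) (E(y) = (-6 + y)*(2*y) = 2*y*(-6 + y))
V = -12 (V = -12 + 2*6*(-6 + 6) = -12 + 2*6*0 = -12 + 0 = -12)
(-12*53)*V = -12*53*(-12) = -636*(-12) = 7632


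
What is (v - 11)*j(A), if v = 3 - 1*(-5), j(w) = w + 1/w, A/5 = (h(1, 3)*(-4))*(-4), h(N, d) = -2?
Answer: 76803/160 ≈ 480.02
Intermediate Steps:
A = -160 (A = 5*(-2*(-4)*(-4)) = 5*(8*(-4)) = 5*(-32) = -160)
v = 8 (v = 3 + 5 = 8)
(v - 11)*j(A) = (8 - 11)*(-160 + 1/(-160)) = -3*(-160 - 1/160) = -3*(-25601/160) = 76803/160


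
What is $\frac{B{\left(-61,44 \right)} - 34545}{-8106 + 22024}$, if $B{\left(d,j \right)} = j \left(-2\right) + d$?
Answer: $- \frac{17347}{6959} \approx -2.4927$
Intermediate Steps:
$B{\left(d,j \right)} = d - 2 j$ ($B{\left(d,j \right)} = - 2 j + d = d - 2 j$)
$\frac{B{\left(-61,44 \right)} - 34545}{-8106 + 22024} = \frac{\left(-61 - 88\right) - 34545}{-8106 + 22024} = \frac{\left(-61 - 88\right) - 34545}{13918} = \left(-149 - 34545\right) \frac{1}{13918} = \left(-34694\right) \frac{1}{13918} = - \frac{17347}{6959}$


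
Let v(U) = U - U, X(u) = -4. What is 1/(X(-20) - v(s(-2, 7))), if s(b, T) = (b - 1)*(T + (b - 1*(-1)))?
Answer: -¼ ≈ -0.25000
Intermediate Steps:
s(b, T) = (-1 + b)*(1 + T + b) (s(b, T) = (-1 + b)*(T + (b + 1)) = (-1 + b)*(T + (1 + b)) = (-1 + b)*(1 + T + b))
v(U) = 0
1/(X(-20) - v(s(-2, 7))) = 1/(-4 - 1*0) = 1/(-4 + 0) = 1/(-4) = -¼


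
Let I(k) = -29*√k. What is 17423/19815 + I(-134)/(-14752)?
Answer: 17423/19815 + 29*I*√134/14752 ≈ 0.87928 + 0.022756*I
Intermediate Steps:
17423/19815 + I(-134)/(-14752) = 17423/19815 - 29*I*√134/(-14752) = 17423*(1/19815) - 29*I*√134*(-1/14752) = 17423/19815 - 29*I*√134*(-1/14752) = 17423/19815 + 29*I*√134/14752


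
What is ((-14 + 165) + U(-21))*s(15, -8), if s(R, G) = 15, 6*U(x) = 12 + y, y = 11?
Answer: 4645/2 ≈ 2322.5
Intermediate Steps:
U(x) = 23/6 (U(x) = (12 + 11)/6 = (⅙)*23 = 23/6)
((-14 + 165) + U(-21))*s(15, -8) = ((-14 + 165) + 23/6)*15 = (151 + 23/6)*15 = (929/6)*15 = 4645/2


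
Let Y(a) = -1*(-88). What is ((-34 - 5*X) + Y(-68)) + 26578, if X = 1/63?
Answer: 1677811/63 ≈ 26632.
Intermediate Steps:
Y(a) = 88
X = 1/63 ≈ 0.015873
((-34 - 5*X) + Y(-68)) + 26578 = ((-34 - 5*1/63) + 88) + 26578 = ((-34 - 5/63) + 88) + 26578 = (-2147/63 + 88) + 26578 = 3397/63 + 26578 = 1677811/63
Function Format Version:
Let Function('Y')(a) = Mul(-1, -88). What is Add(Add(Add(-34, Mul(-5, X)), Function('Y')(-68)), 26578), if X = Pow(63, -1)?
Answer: Rational(1677811, 63) ≈ 26632.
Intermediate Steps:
Function('Y')(a) = 88
X = Rational(1, 63) ≈ 0.015873
Add(Add(Add(-34, Mul(-5, X)), Function('Y')(-68)), 26578) = Add(Add(Add(-34, Mul(-5, Rational(1, 63))), 88), 26578) = Add(Add(Add(-34, Rational(-5, 63)), 88), 26578) = Add(Add(Rational(-2147, 63), 88), 26578) = Add(Rational(3397, 63), 26578) = Rational(1677811, 63)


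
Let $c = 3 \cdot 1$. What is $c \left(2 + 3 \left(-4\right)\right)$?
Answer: $-30$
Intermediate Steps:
$c = 3$
$c \left(2 + 3 \left(-4\right)\right) = 3 \left(2 + 3 \left(-4\right)\right) = 3 \left(2 - 12\right) = 3 \left(-10\right) = -30$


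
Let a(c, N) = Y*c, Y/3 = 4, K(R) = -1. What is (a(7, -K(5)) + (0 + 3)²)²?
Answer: 8649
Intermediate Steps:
Y = 12 (Y = 3*4 = 12)
a(c, N) = 12*c
(a(7, -K(5)) + (0 + 3)²)² = (12*7 + (0 + 3)²)² = (84 + 3²)² = (84 + 9)² = 93² = 8649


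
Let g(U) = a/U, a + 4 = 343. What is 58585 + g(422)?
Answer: 24723209/422 ≈ 58586.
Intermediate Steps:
a = 339 (a = -4 + 343 = 339)
g(U) = 339/U
58585 + g(422) = 58585 + 339/422 = 24723209/422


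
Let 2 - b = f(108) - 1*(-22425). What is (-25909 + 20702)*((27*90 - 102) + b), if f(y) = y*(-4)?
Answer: 102385241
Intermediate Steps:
f(y) = -4*y
b = -21991 (b = 2 - (-4*108 - 1*(-22425)) = 2 - (-432 + 22425) = 2 - 1*21993 = 2 - 21993 = -21991)
(-25909 + 20702)*((27*90 - 102) + b) = (-25909 + 20702)*((27*90 - 102) - 21991) = -5207*((2430 - 102) - 21991) = -5207*(2328 - 21991) = -5207*(-19663) = 102385241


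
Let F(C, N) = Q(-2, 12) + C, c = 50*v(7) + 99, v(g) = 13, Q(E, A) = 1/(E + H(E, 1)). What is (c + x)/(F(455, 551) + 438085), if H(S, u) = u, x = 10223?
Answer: 10972/438539 ≈ 0.025019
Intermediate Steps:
Q(E, A) = 1/(1 + E) (Q(E, A) = 1/(E + 1) = 1/(1 + E))
c = 749 (c = 50*13 + 99 = 650 + 99 = 749)
F(C, N) = -1 + C (F(C, N) = 1/(1 - 2) + C = 1/(-1) + C = -1 + C)
(c + x)/(F(455, 551) + 438085) = (749 + 10223)/((-1 + 455) + 438085) = 10972/(454 + 438085) = 10972/438539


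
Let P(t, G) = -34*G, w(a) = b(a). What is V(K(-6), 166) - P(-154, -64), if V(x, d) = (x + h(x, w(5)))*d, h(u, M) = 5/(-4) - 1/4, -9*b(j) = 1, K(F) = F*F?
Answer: 3551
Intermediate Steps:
K(F) = F²
b(j) = -⅑ (b(j) = -⅑*1 = -⅑)
w(a) = -⅑
h(u, M) = -3/2 (h(u, M) = 5*(-¼) - 1*¼ = -5/4 - ¼ = -3/2)
V(x, d) = d*(-3/2 + x) (V(x, d) = (x - 3/2)*d = (-3/2 + x)*d = d*(-3/2 + x))
V(K(-6), 166) - P(-154, -64) = (½)*166*(-3 + 2*(-6)²) - (-34)*(-64) = (½)*166*(-3 + 2*36) - 1*2176 = (½)*166*(-3 + 72) - 2176 = (½)*166*69 - 2176 = 5727 - 2176 = 3551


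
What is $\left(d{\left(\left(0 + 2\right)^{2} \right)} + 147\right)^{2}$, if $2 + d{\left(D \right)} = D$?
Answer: $22201$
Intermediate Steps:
$d{\left(D \right)} = -2 + D$
$\left(d{\left(\left(0 + 2\right)^{2} \right)} + 147\right)^{2} = \left(\left(-2 + \left(0 + 2\right)^{2}\right) + 147\right)^{2} = \left(\left(-2 + 2^{2}\right) + 147\right)^{2} = \left(\left(-2 + 4\right) + 147\right)^{2} = \left(2 + 147\right)^{2} = 149^{2} = 22201$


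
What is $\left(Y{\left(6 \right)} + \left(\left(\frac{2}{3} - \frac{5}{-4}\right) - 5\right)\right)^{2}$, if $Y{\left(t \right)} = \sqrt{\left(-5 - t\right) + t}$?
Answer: $\frac{649}{144} - \frac{37 i \sqrt{5}}{6} \approx 4.5069 - 13.789 i$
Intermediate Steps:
$Y{\left(t \right)} = i \sqrt{5}$ ($Y{\left(t \right)} = \sqrt{-5} = i \sqrt{5}$)
$\left(Y{\left(6 \right)} + \left(\left(\frac{2}{3} - \frac{5}{-4}\right) - 5\right)\right)^{2} = \left(i \sqrt{5} + \left(\left(\frac{2}{3} - \frac{5}{-4}\right) - 5\right)\right)^{2} = \left(i \sqrt{5} + \left(\left(2 \cdot \frac{1}{3} - - \frac{5}{4}\right) - 5\right)\right)^{2} = \left(i \sqrt{5} + \left(\left(\frac{2}{3} + \frac{5}{4}\right) - 5\right)\right)^{2} = \left(i \sqrt{5} + \left(\frac{23}{12} - 5\right)\right)^{2} = \left(i \sqrt{5} - \frac{37}{12}\right)^{2} = \left(- \frac{37}{12} + i \sqrt{5}\right)^{2}$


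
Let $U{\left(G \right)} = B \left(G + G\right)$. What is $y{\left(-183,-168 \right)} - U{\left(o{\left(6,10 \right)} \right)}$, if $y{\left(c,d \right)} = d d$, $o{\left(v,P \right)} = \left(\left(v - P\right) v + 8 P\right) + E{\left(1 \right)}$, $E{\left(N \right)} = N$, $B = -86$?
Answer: $38028$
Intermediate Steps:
$o{\left(v,P \right)} = 1 + 8 P + v \left(v - P\right)$ ($o{\left(v,P \right)} = \left(\left(v - P\right) v + 8 P\right) + 1 = \left(v \left(v - P\right) + 8 P\right) + 1 = \left(8 P + v \left(v - P\right)\right) + 1 = 1 + 8 P + v \left(v - P\right)$)
$U{\left(G \right)} = - 172 G$ ($U{\left(G \right)} = - 86 \left(G + G\right) = - 86 \cdot 2 G = - 172 G$)
$y{\left(c,d \right)} = d^{2}$
$y{\left(-183,-168 \right)} - U{\left(o{\left(6,10 \right)} \right)} = \left(-168\right)^{2} - - 172 \left(1 + 6^{2} + 8 \cdot 10 - 10 \cdot 6\right) = 28224 - - 172 \left(1 + 36 + 80 - 60\right) = 28224 - \left(-172\right) 57 = 28224 - -9804 = 28224 + 9804 = 38028$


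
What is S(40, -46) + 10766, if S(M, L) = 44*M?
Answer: 12526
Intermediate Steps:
S(40, -46) + 10766 = 44*40 + 10766 = 1760 + 10766 = 12526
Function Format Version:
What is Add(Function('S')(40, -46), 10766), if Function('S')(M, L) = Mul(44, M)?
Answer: 12526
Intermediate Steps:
Add(Function('S')(40, -46), 10766) = Add(Mul(44, 40), 10766) = Add(1760, 10766) = 12526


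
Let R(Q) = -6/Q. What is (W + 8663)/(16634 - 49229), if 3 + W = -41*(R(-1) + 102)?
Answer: -4232/32595 ≈ -0.12984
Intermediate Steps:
W = -4431 (W = -3 - 41*(-6/(-1) + 102) = -3 - 41*(-6*(-1) + 102) = -3 - 41*(6 + 102) = -3 - 41*108 = -3 - 4428 = -4431)
(W + 8663)/(16634 - 49229) = (-4431 + 8663)/(16634 - 49229) = 4232/(-32595) = 4232*(-1/32595) = -4232/32595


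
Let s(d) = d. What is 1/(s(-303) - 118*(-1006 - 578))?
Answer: 1/186609 ≈ 5.3588e-6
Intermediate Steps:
1/(s(-303) - 118*(-1006 - 578)) = 1/(-303 - 118*(-1006 - 578)) = 1/(-303 - 118*(-1584)) = 1/(-303 + 186912) = 1/186609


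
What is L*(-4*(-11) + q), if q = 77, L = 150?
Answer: 18150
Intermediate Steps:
L*(-4*(-11) + q) = 150*(-4*(-11) + 77) = 150*(44 + 77) = 150*121 = 18150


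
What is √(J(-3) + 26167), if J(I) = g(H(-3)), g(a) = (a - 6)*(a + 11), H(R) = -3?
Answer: √26095 ≈ 161.54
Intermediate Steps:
g(a) = (-6 + a)*(11 + a)
J(I) = -72 (J(I) = -66 + (-3)² + 5*(-3) = -66 + 9 - 15 = -72)
√(J(-3) + 26167) = √(-72 + 26167) = √26095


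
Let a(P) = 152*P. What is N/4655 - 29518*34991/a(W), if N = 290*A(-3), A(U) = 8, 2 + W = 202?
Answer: -25304805081/744800 ≈ -33975.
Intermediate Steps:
W = 200 (W = -2 + 202 = 200)
N = 2320 (N = 290*8 = 2320)
N/4655 - 29518*34991/a(W) = 2320/4655 - 29518/((152*200)/34991) = 2320*(1/4655) - 29518/(30400*(1/34991)) = 464/931 - 29518/30400/34991 = 464/931 - 29518*34991/30400 = 464/931 - 516432169/15200 = -25304805081/744800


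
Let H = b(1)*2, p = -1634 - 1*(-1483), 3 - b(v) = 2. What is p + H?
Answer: -149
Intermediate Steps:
b(v) = 1 (b(v) = 3 - 1*2 = 3 - 2 = 1)
p = -151 (p = -1634 + 1483 = -151)
H = 2 (H = 1*2 = 2)
p + H = -151 + 2 = -149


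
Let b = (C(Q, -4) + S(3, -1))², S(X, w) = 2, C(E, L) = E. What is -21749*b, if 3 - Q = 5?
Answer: 0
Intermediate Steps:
Q = -2 (Q = 3 - 1*5 = 3 - 5 = -2)
b = 0 (b = (-2 + 2)² = 0² = 0)
-21749*b = -21749*0 = 0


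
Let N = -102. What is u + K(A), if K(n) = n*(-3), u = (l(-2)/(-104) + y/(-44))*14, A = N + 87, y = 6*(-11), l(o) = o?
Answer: 1723/26 ≈ 66.269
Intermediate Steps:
y = -66
A = -15 (A = -102 + 87 = -15)
u = 553/26 (u = (-2/(-104) - 66/(-44))*14 = (-2*(-1/104) - 66*(-1/44))*14 = (1/52 + 3/2)*14 = (79/52)*14 = 553/26 ≈ 21.269)
K(n) = -3*n
u + K(A) = 553/26 - 3*(-15) = 553/26 + 45 = 1723/26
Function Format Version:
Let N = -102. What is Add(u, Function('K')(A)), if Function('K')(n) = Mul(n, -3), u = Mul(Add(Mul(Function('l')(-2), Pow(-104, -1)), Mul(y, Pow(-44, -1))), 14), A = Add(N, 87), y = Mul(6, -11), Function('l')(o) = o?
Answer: Rational(1723, 26) ≈ 66.269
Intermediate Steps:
y = -66
A = -15 (A = Add(-102, 87) = -15)
u = Rational(553, 26) (u = Mul(Add(Mul(-2, Pow(-104, -1)), Mul(-66, Pow(-44, -1))), 14) = Mul(Add(Mul(-2, Rational(-1, 104)), Mul(-66, Rational(-1, 44))), 14) = Mul(Add(Rational(1, 52), Rational(3, 2)), 14) = Mul(Rational(79, 52), 14) = Rational(553, 26) ≈ 21.269)
Function('K')(n) = Mul(-3, n)
Add(u, Function('K')(A)) = Add(Rational(553, 26), Mul(-3, -15)) = Add(Rational(553, 26), 45) = Rational(1723, 26)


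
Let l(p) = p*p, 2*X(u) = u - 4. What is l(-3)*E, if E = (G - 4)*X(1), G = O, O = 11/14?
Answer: 1215/28 ≈ 43.393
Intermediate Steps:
O = 11/14 (O = 11*(1/14) = 11/14 ≈ 0.78571)
X(u) = -2 + u/2 (X(u) = (u - 4)/2 = (-4 + u)/2 = -2 + u/2)
G = 11/14 ≈ 0.78571
l(p) = p²
E = 135/28 (E = (11/14 - 4)*(-2 + (½)*1) = -45*(-2 + ½)/14 = -45/14*(-3/2) = 135/28 ≈ 4.8214)
l(-3)*E = (-3)²*(135/28) = 9*(135/28) = 1215/28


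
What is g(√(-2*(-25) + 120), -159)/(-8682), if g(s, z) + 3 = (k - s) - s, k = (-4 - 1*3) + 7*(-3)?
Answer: 31/8682 + √170/4341 ≈ 0.0065742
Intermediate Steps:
k = -28 (k = (-4 - 3) - 21 = -7 - 21 = -28)
g(s, z) = -31 - 2*s (g(s, z) = -3 + ((-28 - s) - s) = -3 + (-28 - 2*s) = -31 - 2*s)
g(√(-2*(-25) + 120), -159)/(-8682) = (-31 - 2*√(-2*(-25) + 120))/(-8682) = (-31 - 2*√(50 + 120))*(-1/8682) = (-31 - 2*√170)*(-1/8682) = 31/8682 + √170/4341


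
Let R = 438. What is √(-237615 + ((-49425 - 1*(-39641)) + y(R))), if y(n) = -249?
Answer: 4*I*√15478 ≈ 497.64*I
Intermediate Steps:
√(-237615 + ((-49425 - 1*(-39641)) + y(R))) = √(-237615 + ((-49425 - 1*(-39641)) - 249)) = √(-237615 + ((-49425 + 39641) - 249)) = √(-237615 + (-9784 - 249)) = √(-237615 - 10033) = √(-247648) = 4*I*√15478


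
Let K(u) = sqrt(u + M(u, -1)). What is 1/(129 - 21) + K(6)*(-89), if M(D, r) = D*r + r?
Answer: 1/108 - 89*I ≈ 0.0092593 - 89.0*I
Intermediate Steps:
M(D, r) = r + D*r
K(u) = I (K(u) = sqrt(u - (1 + u)) = sqrt(u + (-1 - u)) = sqrt(-1) = I)
1/(129 - 21) + K(6)*(-89) = 1/(129 - 21) + I*(-89) = 1/108 - 89*I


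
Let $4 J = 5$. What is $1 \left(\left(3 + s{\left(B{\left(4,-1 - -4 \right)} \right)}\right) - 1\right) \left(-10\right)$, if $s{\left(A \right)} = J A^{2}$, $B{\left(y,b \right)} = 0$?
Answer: $-20$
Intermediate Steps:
$J = \frac{5}{4}$ ($J = \frac{1}{4} \cdot 5 = \frac{5}{4} \approx 1.25$)
$s{\left(A \right)} = \frac{5 A^{2}}{4}$
$1 \left(\left(3 + s{\left(B{\left(4,-1 - -4 \right)} \right)}\right) - 1\right) \left(-10\right) = 1 \left(\left(3 + \frac{5 \cdot 0^{2}}{4}\right) - 1\right) \left(-10\right) = 1 \left(\left(3 + \frac{5}{4} \cdot 0\right) - 1\right) \left(-10\right) = 1 \left(\left(3 + 0\right) - 1\right) \left(-10\right) = 1 \left(3 - 1\right) \left(-10\right) = 1 \cdot 2 \left(-10\right) = 2 \left(-10\right) = -20$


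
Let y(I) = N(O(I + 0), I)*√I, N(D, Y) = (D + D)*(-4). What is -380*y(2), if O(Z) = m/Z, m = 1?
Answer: 1520*√2 ≈ 2149.6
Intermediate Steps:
O(Z) = 1/Z
N(D, Y) = -8*D (N(D, Y) = (2*D)*(-4) = -8*D)
y(I) = -8/√I (y(I) = (-8/(I + 0))*√I = (-8/I)*√I = -8/√I)
-380*y(2) = -(-3040)/√2 = -(-3040)*√2/2 = -(-1520)*√2 = 1520*√2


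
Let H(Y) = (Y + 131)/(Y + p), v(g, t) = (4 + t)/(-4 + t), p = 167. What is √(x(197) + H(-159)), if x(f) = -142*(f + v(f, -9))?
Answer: I*√18949710/26 ≈ 167.43*I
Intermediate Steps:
v(g, t) = (4 + t)/(-4 + t)
H(Y) = (131 + Y)/(167 + Y) (H(Y) = (Y + 131)/(Y + 167) = (131 + Y)/(167 + Y))
x(f) = -710/13 - 142*f (x(f) = -142*(f + (4 - 9)/(-4 - 9)) = -142*(f - 5/(-13)) = -142*(f - 1/13*(-5)) = -142*(f + 5/13) = -142*(5/13 + f) = -710/13 - 142*f)
√(x(197) + H(-159)) = √((-710/13 - 142*197) + (131 - 159)/(167 - 159)) = √((-710/13 - 27974) - 28/8) = √(-364372/13 + (⅛)*(-28)) = √(-364372/13 - 7/2) = √(-728835/26) = I*√18949710/26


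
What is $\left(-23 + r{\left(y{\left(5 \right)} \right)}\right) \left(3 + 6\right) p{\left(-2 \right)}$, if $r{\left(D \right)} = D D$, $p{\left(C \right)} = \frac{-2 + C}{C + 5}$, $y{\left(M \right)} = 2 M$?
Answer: $-924$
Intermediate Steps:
$p{\left(C \right)} = \frac{-2 + C}{5 + C}$
$r{\left(D \right)} = D^{2}$
$\left(-23 + r{\left(y{\left(5 \right)} \right)}\right) \left(3 + 6\right) p{\left(-2 \right)} = \left(-23 + \left(2 \cdot 5\right)^{2}\right) \left(3 + 6\right) \frac{-2 - 2}{5 - 2} = \left(-23 + 10^{2}\right) 9 \cdot \frac{1}{3} \left(-4\right) = \left(-23 + 100\right) 9 \cdot \frac{1}{3} \left(-4\right) = 77 \cdot 9 \left(- \frac{4}{3}\right) = 77 \left(-12\right) = -924$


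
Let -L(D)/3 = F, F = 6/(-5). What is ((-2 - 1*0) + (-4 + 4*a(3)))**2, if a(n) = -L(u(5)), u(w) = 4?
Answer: 10404/25 ≈ 416.16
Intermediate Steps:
F = -6/5 (F = 6*(-1/5) = -6/5 ≈ -1.2000)
L(D) = 18/5 (L(D) = -3*(-6/5) = 18/5)
a(n) = -18/5 (a(n) = -1*18/5 = -18/5)
((-2 - 1*0) + (-4 + 4*a(3)))**2 = ((-2 - 1*0) + (-4 + 4*(-18/5)))**2 = ((-2 + 0) + (-4 - 72/5))**2 = (-2 - 92/5)**2 = (-102/5)**2 = 10404/25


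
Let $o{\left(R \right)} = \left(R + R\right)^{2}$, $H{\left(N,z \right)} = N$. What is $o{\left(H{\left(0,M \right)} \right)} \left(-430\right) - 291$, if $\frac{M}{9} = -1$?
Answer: $-291$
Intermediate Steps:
$M = -9$ ($M = 9 \left(-1\right) = -9$)
$o{\left(R \right)} = 4 R^{2}$ ($o{\left(R \right)} = \left(2 R\right)^{2} = 4 R^{2}$)
$o{\left(H{\left(0,M \right)} \right)} \left(-430\right) - 291 = 4 \cdot 0^{2} \left(-430\right) - 291 = 4 \cdot 0 \left(-430\right) - 291 = 0 \left(-430\right) - 291 = 0 - 291 = -291$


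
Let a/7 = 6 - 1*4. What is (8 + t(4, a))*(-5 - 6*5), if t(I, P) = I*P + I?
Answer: -2380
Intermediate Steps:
a = 14 (a = 7*(6 - 1*4) = 7*(6 - 4) = 7*2 = 14)
t(I, P) = I + I*P
(8 + t(4, a))*(-5 - 6*5) = (8 + 4*(1 + 14))*(-5 - 6*5) = (8 + 4*15)*(-5 - 30) = (8 + 60)*(-35) = 68*(-35) = -2380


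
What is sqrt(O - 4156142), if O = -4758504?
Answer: I*sqrt(8914646) ≈ 2985.7*I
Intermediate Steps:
sqrt(O - 4156142) = sqrt(-4758504 - 4156142) = sqrt(-8914646) = I*sqrt(8914646)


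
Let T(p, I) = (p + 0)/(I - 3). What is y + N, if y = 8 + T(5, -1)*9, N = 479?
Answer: 1903/4 ≈ 475.75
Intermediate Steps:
T(p, I) = p/(-3 + I)
y = -13/4 (y = 8 + (5/(-3 - 1))*9 = 8 + (5/(-4))*9 = 8 + (5*(-¼))*9 = 8 - 5/4*9 = 8 - 45/4 = -13/4 ≈ -3.2500)
y + N = -13/4 + 479 = 1903/4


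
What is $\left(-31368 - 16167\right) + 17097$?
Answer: $-30438$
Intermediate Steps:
$\left(-31368 - 16167\right) + 17097 = -47535 + 17097 = -30438$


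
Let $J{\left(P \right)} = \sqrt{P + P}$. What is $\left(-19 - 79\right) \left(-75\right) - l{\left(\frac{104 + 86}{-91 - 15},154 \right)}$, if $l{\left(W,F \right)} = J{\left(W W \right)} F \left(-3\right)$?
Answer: $7350 + \frac{43890 \sqrt{2}}{53} \approx 8521.1$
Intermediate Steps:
$J{\left(P \right)} = \sqrt{2} \sqrt{P}$ ($J{\left(P \right)} = \sqrt{2 P} = \sqrt{2} \sqrt{P}$)
$l{\left(W,F \right)} = - 3 F \sqrt{2} \sqrt{W^{2}}$ ($l{\left(W,F \right)} = \sqrt{2} \sqrt{W W} F \left(-3\right) = \sqrt{2} \sqrt{W^{2}} F \left(-3\right) = F \sqrt{2} \sqrt{W^{2}} \left(-3\right) = - 3 F \sqrt{2} \sqrt{W^{2}}$)
$\left(-19 - 79\right) \left(-75\right) - l{\left(\frac{104 + 86}{-91 - 15},154 \right)} = \left(-19 - 79\right) \left(-75\right) - \left(-3\right) 154 \sqrt{2} \sqrt{\left(\frac{104 + 86}{-91 - 15}\right)^{2}} = \left(-98\right) \left(-75\right) - \left(-3\right) 154 \sqrt{2} \sqrt{\left(\frac{190}{-106}\right)^{2}} = 7350 - \left(-3\right) 154 \sqrt{2} \sqrt{\left(190 \left(- \frac{1}{106}\right)\right)^{2}} = 7350 - \left(-3\right) 154 \sqrt{2} \sqrt{\left(- \frac{95}{53}\right)^{2}} = 7350 - \left(-3\right) 154 \sqrt{2} \sqrt{\frac{9025}{2809}} = 7350 - \left(-3\right) 154 \sqrt{2} \cdot \frac{95}{53} = 7350 - - \frac{43890 \sqrt{2}}{53} = 7350 + \frac{43890 \sqrt{2}}{53}$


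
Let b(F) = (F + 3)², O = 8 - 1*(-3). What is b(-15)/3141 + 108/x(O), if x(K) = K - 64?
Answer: -36844/18497 ≈ -1.9919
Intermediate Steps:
O = 11 (O = 8 + 3 = 11)
x(K) = -64 + K
b(F) = (3 + F)²
b(-15)/3141 + 108/x(O) = (3 - 15)²/3141 + 108/(-64 + 11) = (-12)²*(1/3141) + 108/(-53) = 144*(1/3141) + 108*(-1/53) = 16/349 - 108/53 = -36844/18497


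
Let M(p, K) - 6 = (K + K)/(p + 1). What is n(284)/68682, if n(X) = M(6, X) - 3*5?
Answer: 505/480774 ≈ 0.0010504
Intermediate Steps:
M(p, K) = 6 + 2*K/(1 + p) (M(p, K) = 6 + (K + K)/(p + 1) = 6 + (2*K)/(1 + p) = 6 + 2*K/(1 + p))
n(X) = -9 + 2*X/7 (n(X) = 2*(3 + X + 3*6)/(1 + 6) - 3*5 = 2*(3 + X + 18)/7 - 15 = 2*(⅐)*(21 + X) - 15 = (6 + 2*X/7) - 15 = -9 + 2*X/7)
n(284)/68682 = (-9 + (2/7)*284)/68682 = (-9 + 568/7)*(1/68682) = (505/7)*(1/68682) = 505/480774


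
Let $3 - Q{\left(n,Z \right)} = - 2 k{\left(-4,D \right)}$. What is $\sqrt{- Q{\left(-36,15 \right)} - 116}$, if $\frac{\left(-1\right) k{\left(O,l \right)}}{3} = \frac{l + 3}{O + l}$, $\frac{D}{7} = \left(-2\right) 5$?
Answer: $\frac{i \sqrt{155474}}{37} \approx 10.657 i$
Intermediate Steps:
$D = -70$ ($D = 7 \left(\left(-2\right) 5\right) = 7 \left(-10\right) = -70$)
$k{\left(O,l \right)} = - \frac{3 \left(3 + l\right)}{O + l}$ ($k{\left(O,l \right)} = - 3 \frac{l + 3}{O + l} = - 3 \frac{3 + l}{O + l} = - \frac{3 \left(3 + l\right)}{O + l}$)
$Q{\left(n,Z \right)} = - \frac{90}{37}$ ($Q{\left(n,Z \right)} = 3 - - 2 \frac{3 \left(-3 - -70\right)}{-4 - 70} = 3 - - 2 \frac{3 \left(-3 + 70\right)}{-74} = 3 - - 2 \cdot 3 \left(- \frac{1}{74}\right) 67 = 3 - \left(-2\right) \left(- \frac{201}{74}\right) = 3 - \frac{201}{37} = - \frac{90}{37}$)
$\sqrt{- Q{\left(-36,15 \right)} - 116} = \sqrt{\left(-1\right) \left(- \frac{90}{37}\right) - 116} = \sqrt{\frac{90}{37} - 116} = \sqrt{- \frac{4202}{37}} = \frac{i \sqrt{155474}}{37}$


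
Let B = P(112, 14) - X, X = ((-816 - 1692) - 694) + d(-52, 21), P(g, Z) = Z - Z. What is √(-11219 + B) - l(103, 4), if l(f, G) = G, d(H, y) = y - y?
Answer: -4 + I*√8017 ≈ -4.0 + 89.538*I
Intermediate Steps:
d(H, y) = 0
P(g, Z) = 0
X = -3202 (X = ((-816 - 1692) - 694) + 0 = (-2508 - 694) + 0 = -3202 + 0 = -3202)
B = 3202 (B = 0 - 1*(-3202) = 0 + 3202 = 3202)
√(-11219 + B) - l(103, 4) = √(-11219 + 3202) - 1*4 = √(-8017) - 4 = I*√8017 - 4 = -4 + I*√8017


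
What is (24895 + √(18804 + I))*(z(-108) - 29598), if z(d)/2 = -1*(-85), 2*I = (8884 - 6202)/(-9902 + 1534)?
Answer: -732610060 - 7357*√82294327713/523 ≈ -7.3665e+8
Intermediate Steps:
I = -1341/8368 (I = ((8884 - 6202)/(-9902 + 1534))/2 = (2682/(-8368))/2 = (2682*(-1/8368))/2 = (½)*(-1341/4184) = -1341/8368 ≈ -0.16025)
z(d) = 170 (z(d) = 2*(-1*(-85)) = 2*85 = 170)
(24895 + √(18804 + I))*(z(-108) - 29598) = (24895 + √(18804 - 1341/8368))*(170 - 29598) = (24895 + √(157350531/8368))*(-29428) = (24895 + √82294327713/2092)*(-29428) = -732610060 - 7357*√82294327713/523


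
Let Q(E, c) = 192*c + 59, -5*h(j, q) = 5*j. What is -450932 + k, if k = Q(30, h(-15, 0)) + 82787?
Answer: -365206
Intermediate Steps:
h(j, q) = -j
Q(E, c) = 59 + 192*c
k = 85726 (k = (59 + 192*(-1*(-15))) + 82787 = (59 + 192*15) + 82787 = (59 + 2880) + 82787 = 2939 + 82787 = 85726)
-450932 + k = -450932 + 85726 = -365206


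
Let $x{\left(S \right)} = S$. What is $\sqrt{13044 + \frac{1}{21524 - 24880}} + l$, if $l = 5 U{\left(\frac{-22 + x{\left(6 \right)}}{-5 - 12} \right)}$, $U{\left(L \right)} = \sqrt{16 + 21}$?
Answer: $5 \sqrt{37} + \frac{\sqrt{36727781257}}{1678} \approx 144.62$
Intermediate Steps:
$U{\left(L \right)} = \sqrt{37}$
$l = 5 \sqrt{37} \approx 30.414$
$\sqrt{13044 + \frac{1}{21524 - 24880}} + l = \sqrt{13044 + \frac{1}{21524 - 24880}} + 5 \sqrt{37} = \sqrt{13044 + \frac{1}{-3356}} + 5 \sqrt{37} = \sqrt{13044 - \frac{1}{3356}} + 5 \sqrt{37} = \sqrt{\frac{43775663}{3356}} + 5 \sqrt{37} = \frac{\sqrt{36727781257}}{1678} + 5 \sqrt{37} = 5 \sqrt{37} + \frac{\sqrt{36727781257}}{1678}$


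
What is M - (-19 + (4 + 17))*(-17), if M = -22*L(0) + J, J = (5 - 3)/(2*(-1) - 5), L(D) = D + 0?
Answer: 236/7 ≈ 33.714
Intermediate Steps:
L(D) = D
J = -2/7 (J = 2/(-2 - 5) = 2/(-7) = 2*(-1/7) = -2/7 ≈ -0.28571)
M = -2/7 (M = -22*0 - 2/7 = 0 - 2/7 = -2/7 ≈ -0.28571)
M - (-19 + (4 + 17))*(-17) = -2/7 - (-19 + (4 + 17))*(-17) = -2/7 - (-19 + 21)*(-17) = -2/7 - 2*(-17) = -2/7 - 1*(-34) = -2/7 + 34 = 236/7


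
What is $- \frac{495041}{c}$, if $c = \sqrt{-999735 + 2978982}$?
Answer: $- \frac{495041 \sqrt{1979247}}{1979247} \approx -351.88$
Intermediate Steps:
$c = \sqrt{1979247} \approx 1406.9$
$- \frac{495041}{c} = - \frac{495041}{\sqrt{1979247}} = - 495041 \frac{\sqrt{1979247}}{1979247} = - \frac{495041 \sqrt{1979247}}{1979247}$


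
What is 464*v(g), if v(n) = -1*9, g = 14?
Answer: -4176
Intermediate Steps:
v(n) = -9
464*v(g) = 464*(-9) = -4176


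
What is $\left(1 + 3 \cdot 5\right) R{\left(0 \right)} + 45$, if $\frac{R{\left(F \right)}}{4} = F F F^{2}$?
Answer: $45$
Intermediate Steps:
$R{\left(F \right)} = 4 F^{4}$ ($R{\left(F \right)} = 4 F F F^{2} = 4 F^{2} F^{2} = 4 F^{4}$)
$\left(1 + 3 \cdot 5\right) R{\left(0 \right)} + 45 = \left(1 + 3 \cdot 5\right) 4 \cdot 0^{4} + 45 = \left(1 + 15\right) 4 \cdot 0 + 45 = 16 \cdot 0 + 45 = 0 + 45 = 45$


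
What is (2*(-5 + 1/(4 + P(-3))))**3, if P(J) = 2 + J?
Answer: -21952/27 ≈ -813.04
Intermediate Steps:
(2*(-5 + 1/(4 + P(-3))))**3 = (2*(-5 + 1/(4 + (2 - 3))))**3 = (2*(-5 + 1/(4 - 1)))**3 = (2*(-5 + 1/3))**3 = (2*(-14/3))**3 = (-28/3)**3 = -21952/27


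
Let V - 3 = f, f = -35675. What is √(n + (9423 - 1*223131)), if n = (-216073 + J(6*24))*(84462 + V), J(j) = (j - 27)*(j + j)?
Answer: I*√8898387538 ≈ 94331.0*I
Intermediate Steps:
J(j) = 2*j*(-27 + j) (J(j) = (-27 + j)*(2*j) = 2*j*(-27 + j))
V = -35672 (V = 3 - 35675 = -35672)
n = -8898173830 (n = (-216073 + 2*(6*24)*(-27 + 6*24))*(84462 - 35672) = (-216073 + 2*144*(-27 + 144))*48790 = (-216073 + 2*144*117)*48790 = (-216073 + 33696)*48790 = -182377*48790 = -8898173830)
√(n + (9423 - 1*223131)) = √(-8898173830 + (9423 - 1*223131)) = √(-8898173830 + (9423 - 223131)) = √(-8898173830 - 213708) = √(-8898387538) = I*√8898387538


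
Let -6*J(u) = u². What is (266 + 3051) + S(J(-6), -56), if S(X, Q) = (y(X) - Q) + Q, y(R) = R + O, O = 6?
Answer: 3317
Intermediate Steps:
y(R) = 6 + R (y(R) = R + 6 = 6 + R)
J(u) = -u²/6
S(X, Q) = 6 + X (S(X, Q) = ((6 + X) - Q) + Q = (6 + X - Q) + Q = 6 + X)
(266 + 3051) + S(J(-6), -56) = (266 + 3051) + (6 - ⅙*(-6)²) = 3317 + (6 - ⅙*36) = 3317 + (6 - 6) = 3317 + 0 = 3317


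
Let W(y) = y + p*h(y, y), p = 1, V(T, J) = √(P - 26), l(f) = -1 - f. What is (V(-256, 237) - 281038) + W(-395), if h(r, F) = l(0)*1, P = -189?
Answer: -281434 + I*√215 ≈ -2.8143e+5 + 14.663*I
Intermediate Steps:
V(T, J) = I*√215 (V(T, J) = √(-189 - 26) = √(-215) = I*√215)
h(r, F) = -1 (h(r, F) = (-1 - 1*0)*1 = (-1 + 0)*1 = -1*1 = -1)
W(y) = -1 + y (W(y) = y + 1*(-1) = y - 1 = -1 + y)
(V(-256, 237) - 281038) + W(-395) = (I*√215 - 281038) + (-1 - 395) = (-281038 + I*√215) - 396 = -281434 + I*√215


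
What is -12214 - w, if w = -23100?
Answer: 10886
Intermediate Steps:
-12214 - w = -12214 - 1*(-23100) = -12214 + 23100 = 10886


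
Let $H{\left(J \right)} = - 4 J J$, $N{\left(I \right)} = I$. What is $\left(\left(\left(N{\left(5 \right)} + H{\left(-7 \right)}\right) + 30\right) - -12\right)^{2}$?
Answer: $22201$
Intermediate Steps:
$H{\left(J \right)} = - 4 J^{2}$
$\left(\left(\left(N{\left(5 \right)} + H{\left(-7 \right)}\right) + 30\right) - -12\right)^{2} = \left(\left(\left(5 - 4 \left(-7\right)^{2}\right) + 30\right) - -12\right)^{2} = \left(\left(\left(5 - 196\right) + 30\right) + \left(15 - 3\right)\right)^{2} = \left(\left(\left(5 - 196\right) + 30\right) + 12\right)^{2} = \left(\left(-191 + 30\right) + 12\right)^{2} = \left(-161 + 12\right)^{2} = \left(-149\right)^{2} = 22201$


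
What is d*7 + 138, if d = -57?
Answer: -261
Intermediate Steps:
d*7 + 138 = -57*7 + 138 = -399 + 138 = -261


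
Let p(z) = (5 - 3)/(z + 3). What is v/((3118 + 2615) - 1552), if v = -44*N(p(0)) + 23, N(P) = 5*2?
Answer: -417/4181 ≈ -0.099737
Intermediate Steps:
p(z) = 2/(3 + z)
N(P) = 10
v = -417 (v = -44*10 + 23 = -440 + 23 = -417)
v/((3118 + 2615) - 1552) = -417/((3118 + 2615) - 1552) = -417/(5733 - 1552) = -417/4181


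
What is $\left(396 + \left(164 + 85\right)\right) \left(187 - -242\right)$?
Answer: $276705$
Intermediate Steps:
$\left(396 + \left(164 + 85\right)\right) \left(187 - -242\right) = \left(396 + 249\right) \left(187 + \left(-1 + 243\right)\right) = 645 \left(187 + 242\right) = 645 \cdot 429 = 276705$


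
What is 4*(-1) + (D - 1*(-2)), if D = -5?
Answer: -7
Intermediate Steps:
4*(-1) + (D - 1*(-2)) = 4*(-1) + (-5 - 1*(-2)) = -4 + (-5 + 2) = -4 - 3 = -7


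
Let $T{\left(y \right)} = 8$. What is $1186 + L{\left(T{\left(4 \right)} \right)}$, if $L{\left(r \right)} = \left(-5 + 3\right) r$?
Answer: $1170$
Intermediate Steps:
$L{\left(r \right)} = - 2 r$
$1186 + L{\left(T{\left(4 \right)} \right)} = 1186 - 16 = 1170$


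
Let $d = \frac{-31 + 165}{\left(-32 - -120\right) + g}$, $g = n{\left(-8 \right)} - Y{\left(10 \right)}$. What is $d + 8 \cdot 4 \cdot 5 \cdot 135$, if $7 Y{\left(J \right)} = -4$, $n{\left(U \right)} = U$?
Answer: $\frac{6091669}{282} \approx 21602.0$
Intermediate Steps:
$Y{\left(J \right)} = - \frac{4}{7}$ ($Y{\left(J \right)} = \frac{1}{7} \left(-4\right) = - \frac{4}{7}$)
$g = - \frac{52}{7}$ ($g = -8 - - \frac{4}{7} = -8 + \frac{4}{7} = - \frac{52}{7} \approx -7.4286$)
$d = \frac{469}{282}$ ($d = \frac{-31 + 165}{\left(-32 - -120\right) - \frac{52}{7}} = \frac{134}{\left(-32 + 120\right) - \frac{52}{7}} = \frac{134}{88 - \frac{52}{7}} = \frac{134}{\frac{564}{7}} = 134 \cdot \frac{7}{564} = \frac{469}{282} \approx 1.6631$)
$d + 8 \cdot 4 \cdot 5 \cdot 135 = \frac{469}{282} + 8 \cdot 4 \cdot 5 \cdot 135 = \frac{469}{282} + 32 \cdot 5 \cdot 135 = \frac{469}{282} + 160 \cdot 135 = \frac{469}{282} + 21600 = \frac{6091669}{282}$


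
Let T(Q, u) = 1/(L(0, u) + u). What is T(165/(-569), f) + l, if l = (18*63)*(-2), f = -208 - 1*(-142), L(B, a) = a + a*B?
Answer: -299377/132 ≈ -2268.0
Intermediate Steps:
L(B, a) = a + B*a
f = -66 (f = -208 + 142 = -66)
l = -2268 (l = 1134*(-2) = -2268)
T(Q, u) = 1/(2*u) (T(Q, u) = 1/(u*(1 + 0) + u) = 1/(u*1 + u) = 1/(u + u) = 1/(2*u))
T(165/(-569), f) + l = (1/2)/(-66) - 2268 = (1/2)*(-1/66) - 2268 = -1/132 - 2268 = -299377/132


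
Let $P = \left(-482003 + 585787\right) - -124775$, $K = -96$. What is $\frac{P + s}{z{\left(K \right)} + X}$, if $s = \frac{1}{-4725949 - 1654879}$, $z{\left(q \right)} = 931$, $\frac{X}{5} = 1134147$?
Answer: $\frac{1458395666851}{36189925219448} \approx 0.040298$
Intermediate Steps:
$X = 5670735$ ($X = 5 \cdot 1134147 = 5670735$)
$P = 228559$ ($P = 103784 + 124775 = 228559$)
$s = - \frac{1}{6380828}$ ($s = \frac{1}{-6380828} = - \frac{1}{6380828} \approx -1.5672 \cdot 10^{-7}$)
$\frac{P + s}{z{\left(K \right)} + X} = \frac{228559 - \frac{1}{6380828}}{931 + 5670735} = \frac{1458395666851}{6380828 \cdot 5671666} = \frac{1458395666851}{6380828} \cdot \frac{1}{5671666} = \frac{1458395666851}{36189925219448}$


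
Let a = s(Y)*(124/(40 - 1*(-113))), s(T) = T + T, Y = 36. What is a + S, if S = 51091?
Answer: 869539/17 ≈ 51149.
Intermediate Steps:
s(T) = 2*T
a = 992/17 (a = (2*36)*(124/(40 - 1*(-113))) = 72*(124/(40 + 113)) = 72*(124/153) = 992/17 ≈ 58.353)
a + S = 992/17 + 51091 = 869539/17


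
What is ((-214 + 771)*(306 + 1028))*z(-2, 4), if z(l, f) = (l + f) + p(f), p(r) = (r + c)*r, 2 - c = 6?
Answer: 1486076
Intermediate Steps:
c = -4 (c = 2 - 1*6 = 2 - 6 = -4)
p(r) = r*(-4 + r) (p(r) = (r - 4)*r = (-4 + r)*r = r*(-4 + r))
z(l, f) = f + l + f*(-4 + f) (z(l, f) = (l + f) + f*(-4 + f) = (f + l) + f*(-4 + f) = f + l + f*(-4 + f))
((-214 + 771)*(306 + 1028))*z(-2, 4) = ((-214 + 771)*(306 + 1028))*(4 - 2 + 4*(-4 + 4)) = (557*1334)*(4 - 2 + 4*0) = 743038*(4 - 2 + 0) = 743038*2 = 1486076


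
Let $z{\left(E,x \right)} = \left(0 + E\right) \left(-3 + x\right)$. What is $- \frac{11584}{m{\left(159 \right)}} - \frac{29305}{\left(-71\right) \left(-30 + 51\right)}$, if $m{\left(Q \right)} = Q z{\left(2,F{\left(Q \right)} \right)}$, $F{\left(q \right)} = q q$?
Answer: $\frac{19629013123}{998771697} \approx 19.653$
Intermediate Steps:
$F{\left(q \right)} = q^{2}$
$z{\left(E,x \right)} = E \left(-3 + x\right)$
$m{\left(Q \right)} = Q \left(-6 + 2 Q^{2}\right)$ ($m{\left(Q \right)} = Q 2 \left(-3 + Q^{2}\right) = Q \left(-6 + 2 Q^{2}\right)$)
$- \frac{11584}{m{\left(159 \right)}} - \frac{29305}{\left(-71\right) \left(-30 + 51\right)} = - \frac{11584}{2 \cdot 159 \left(-3 + 159^{2}\right)} - \frac{29305}{\left(-71\right) \left(-30 + 51\right)} = - \frac{11584}{2 \cdot 159 \left(-3 + 25281\right)} - \frac{29305}{\left(-71\right) 21} = - \frac{11584}{2 \cdot 159 \cdot 25278} - \frac{29305}{-1491} = - \frac{11584}{8038404} - - \frac{29305}{1491} = \left(-11584\right) \frac{1}{8038404} + \frac{29305}{1491} = - \frac{2896}{2009601} + \frac{29305}{1491} = \frac{19629013123}{998771697}$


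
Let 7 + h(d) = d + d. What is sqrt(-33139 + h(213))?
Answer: 4*I*sqrt(2045) ≈ 180.89*I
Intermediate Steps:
h(d) = -7 + 2*d (h(d) = -7 + (d + d) = -7 + 2*d)
sqrt(-33139 + h(213)) = sqrt(-33139 + (-7 + 2*213)) = sqrt(-33139 + (-7 + 426)) = sqrt(-33139 + 419) = sqrt(-32720) = 4*I*sqrt(2045)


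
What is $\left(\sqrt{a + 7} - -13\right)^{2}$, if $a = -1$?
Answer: $\left(13 + \sqrt{6}\right)^{2} \approx 238.69$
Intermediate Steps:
$\left(\sqrt{a + 7} - -13\right)^{2} = \left(\sqrt{-1 + 7} - -13\right)^{2} = \left(\sqrt{6} + 13\right)^{2} = \left(13 + \sqrt{6}\right)^{2}$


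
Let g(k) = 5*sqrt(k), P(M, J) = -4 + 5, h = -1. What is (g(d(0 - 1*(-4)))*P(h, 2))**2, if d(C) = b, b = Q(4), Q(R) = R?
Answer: 100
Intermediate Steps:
b = 4
P(M, J) = 1
d(C) = 4
(g(d(0 - 1*(-4)))*P(h, 2))**2 = ((5*sqrt(4))*1)**2 = ((5*2)*1)**2 = (10*1)**2 = 10**2 = 100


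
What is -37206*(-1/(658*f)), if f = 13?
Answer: 1431/329 ≈ 4.3495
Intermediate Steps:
-37206*(-1/(658*f)) = -37206/(13*(-658)) = -37206/(-8554) = -37206*(-1/8554) = 1431/329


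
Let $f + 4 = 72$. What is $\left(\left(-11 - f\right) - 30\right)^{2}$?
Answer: $11881$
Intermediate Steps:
$f = 68$ ($f = -4 + 72 = 68$)
$\left(\left(-11 - f\right) - 30\right)^{2} = \left(\left(-11 - 68\right) - 30\right)^{2} = \left(-79 - 30\right)^{2} = \left(-109\right)^{2} = 11881$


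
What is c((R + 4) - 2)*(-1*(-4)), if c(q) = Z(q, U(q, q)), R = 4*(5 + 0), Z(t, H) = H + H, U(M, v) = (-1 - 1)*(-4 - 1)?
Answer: 80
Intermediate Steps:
U(M, v) = 10 (U(M, v) = -2*(-5) = 10)
Z(t, H) = 2*H
R = 20 (R = 4*5 = 20)
c(q) = 20 (c(q) = 2*10 = 20)
c((R + 4) - 2)*(-1*(-4)) = 20*(-1*(-4)) = 20*4 = 80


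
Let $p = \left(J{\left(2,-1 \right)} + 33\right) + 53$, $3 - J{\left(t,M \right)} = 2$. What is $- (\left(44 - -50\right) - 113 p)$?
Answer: $9737$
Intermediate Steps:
$J{\left(t,M \right)} = 1$ ($J{\left(t,M \right)} = 3 - 2 = 1$)
$p = 87$ ($p = \left(1 + 33\right) + 53 = 34 + 53 = 87$)
$- (\left(44 - -50\right) - 113 p) = - (\left(44 - -50\right) - 9831) = - (\left(44 + 50\right) - 9831) = - (94 - 9831) = \left(-1\right) \left(-9737\right) = 9737$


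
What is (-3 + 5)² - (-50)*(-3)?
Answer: -146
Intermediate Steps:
(-3 + 5)² - (-50)*(-3) = 2² - 10*15 = 4 - 150 = -146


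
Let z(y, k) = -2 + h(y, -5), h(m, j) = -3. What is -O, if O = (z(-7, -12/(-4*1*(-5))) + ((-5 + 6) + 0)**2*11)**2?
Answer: -36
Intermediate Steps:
z(y, k) = -5 (z(y, k) = -2 - 3 = -5)
O = 36 (O = (-5 + ((-5 + 6) + 0)**2*11)**2 = (-5 + (1 + 0)**2*11)**2 = (-5 + 1**2*11)**2 = (-5 + 1*11)**2 = (-5 + 11)**2 = 6**2 = 36)
-O = -1*36 = -36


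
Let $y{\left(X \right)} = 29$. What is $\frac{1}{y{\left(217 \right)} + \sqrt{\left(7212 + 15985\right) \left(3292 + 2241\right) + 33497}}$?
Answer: $- \frac{29}{128381657} + \frac{3 \sqrt{14264722}}{128381657} \approx 8.8031 \cdot 10^{-5}$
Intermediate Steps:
$\frac{1}{y{\left(217 \right)} + \sqrt{\left(7212 + 15985\right) \left(3292 + 2241\right) + 33497}} = \frac{1}{29 + \sqrt{\left(7212 + 15985\right) \left(3292 + 2241\right) + 33497}} = \frac{1}{29 + \sqrt{23197 \cdot 5533 + 33497}} = \frac{1}{29 + \sqrt{128349001 + 33497}} = \frac{1}{29 + \sqrt{128382498}} = \frac{1}{29 + 3 \sqrt{14264722}}$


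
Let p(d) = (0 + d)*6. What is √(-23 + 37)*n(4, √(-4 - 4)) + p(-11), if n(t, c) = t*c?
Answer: -66 + 16*I*√7 ≈ -66.0 + 42.332*I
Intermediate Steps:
p(d) = 6*d (p(d) = d*6 = 6*d)
n(t, c) = c*t
√(-23 + 37)*n(4, √(-4 - 4)) + p(-11) = √(-23 + 37)*(√(-4 - 4)*4) + 6*(-11) = √14*(√(-8)*4) - 66 = √14*((2*I*√2)*4) - 66 = √14*(8*I*√2) - 66 = 16*I*√7 - 66 = -66 + 16*I*√7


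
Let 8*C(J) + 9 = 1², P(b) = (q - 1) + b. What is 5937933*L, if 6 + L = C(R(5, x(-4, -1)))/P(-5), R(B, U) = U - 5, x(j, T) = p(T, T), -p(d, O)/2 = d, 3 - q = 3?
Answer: -69275885/2 ≈ -3.4638e+7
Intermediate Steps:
q = 0 (q = 3 - 1*3 = 3 - 3 = 0)
p(d, O) = -2*d
x(j, T) = -2*T
P(b) = -1 + b (P(b) = (0 - 1) + b = -1 + b)
R(B, U) = -5 + U
C(J) = -1 (C(J) = -9/8 + (⅛)*1² = -9/8 + (⅛)*1 = -9/8 + ⅛ = -1)
L = -35/6 (L = -6 - 1/(-1 - 5) = -6 - 1/(-6) = -6 - 1*(-⅙) = -6 + ⅙ = -35/6 ≈ -5.8333)
5937933*L = 5937933*(-35/6) = -69275885/2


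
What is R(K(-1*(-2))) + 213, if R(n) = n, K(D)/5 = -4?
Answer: 193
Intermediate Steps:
K(D) = -20 (K(D) = 5*(-4) = -20)
R(K(-1*(-2))) + 213 = -20 + 213 = 193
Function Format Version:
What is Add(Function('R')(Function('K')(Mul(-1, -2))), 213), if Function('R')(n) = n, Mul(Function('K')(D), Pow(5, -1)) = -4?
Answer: 193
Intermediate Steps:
Function('K')(D) = -20 (Function('K')(D) = Mul(5, -4) = -20)
Add(Function('R')(Function('K')(Mul(-1, -2))), 213) = Add(-20, 213) = 193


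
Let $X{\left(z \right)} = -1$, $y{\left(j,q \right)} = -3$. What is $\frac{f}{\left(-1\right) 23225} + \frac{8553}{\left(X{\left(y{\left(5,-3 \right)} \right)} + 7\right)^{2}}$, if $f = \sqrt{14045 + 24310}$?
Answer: $\frac{2851}{12} - \frac{\sqrt{38355}}{23225} \approx 237.57$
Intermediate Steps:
$f = \sqrt{38355} \approx 195.84$
$\frac{f}{\left(-1\right) 23225} + \frac{8553}{\left(X{\left(y{\left(5,-3 \right)} \right)} + 7\right)^{2}} = \frac{\sqrt{38355}}{\left(-1\right) 23225} + \frac{8553}{\left(-1 + 7\right)^{2}} = \frac{\sqrt{38355}}{-23225} + \frac{8553}{6^{2}} = \sqrt{38355} \left(- \frac{1}{23225}\right) + \frac{8553}{36} = - \frac{\sqrt{38355}}{23225} + 8553 \cdot \frac{1}{36} = - \frac{\sqrt{38355}}{23225} + \frac{2851}{12} = \frac{2851}{12} - \frac{\sqrt{38355}}{23225}$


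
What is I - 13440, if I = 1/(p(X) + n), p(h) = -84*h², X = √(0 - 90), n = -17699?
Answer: -136268161/10139 ≈ -13440.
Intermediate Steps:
X = 3*I*√10 (X = √(-90) = 3*I*√10 ≈ 9.4868*I)
I = -1/10139 (I = 1/(-84*(3*I*√10)² - 17699) = 1/(-84*(-90) - 17699) = 1/(7560 - 17699) = 1/(-10139) = -1/10139 ≈ -9.8629e-5)
I - 13440 = -1/10139 - 13440 = -136268161/10139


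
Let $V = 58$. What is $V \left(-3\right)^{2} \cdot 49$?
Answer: $25578$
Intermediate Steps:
$V \left(-3\right)^{2} \cdot 49 = 58 \left(-3\right)^{2} \cdot 49 = 58 \cdot 9 \cdot 49 = 522 \cdot 49 = 25578$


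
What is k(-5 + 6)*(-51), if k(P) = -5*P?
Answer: 255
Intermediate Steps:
k(-5 + 6)*(-51) = -5*(-5 + 6)*(-51) = -5*1*(-51) = -5*(-51) = 255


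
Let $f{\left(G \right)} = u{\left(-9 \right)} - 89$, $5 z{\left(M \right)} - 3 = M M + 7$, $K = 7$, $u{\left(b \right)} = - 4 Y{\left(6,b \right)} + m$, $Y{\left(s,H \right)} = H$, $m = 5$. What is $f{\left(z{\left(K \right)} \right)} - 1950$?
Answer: $-1998$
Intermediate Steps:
$u{\left(b \right)} = 5 - 4 b$ ($u{\left(b \right)} = - 4 b + 5 = 5 - 4 b$)
$z{\left(M \right)} = 2 + \frac{M^{2}}{5}$ ($z{\left(M \right)} = \frac{3}{5} + \frac{M M + 7}{5} = \frac{3}{5} + \frac{M^{2} + 7}{5} = \frac{3}{5} + \frac{7 + M^{2}}{5} = \frac{3}{5} + \left(\frac{7}{5} + \frac{M^{2}}{5}\right) = 2 + \frac{M^{2}}{5}$)
$f{\left(G \right)} = -48$ ($f{\left(G \right)} = \left(5 - -36\right) - 89 = \left(5 + 36\right) - 89 = 41 - 89 = -48$)
$f{\left(z{\left(K \right)} \right)} - 1950 = -48 - 1950 = -1998$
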